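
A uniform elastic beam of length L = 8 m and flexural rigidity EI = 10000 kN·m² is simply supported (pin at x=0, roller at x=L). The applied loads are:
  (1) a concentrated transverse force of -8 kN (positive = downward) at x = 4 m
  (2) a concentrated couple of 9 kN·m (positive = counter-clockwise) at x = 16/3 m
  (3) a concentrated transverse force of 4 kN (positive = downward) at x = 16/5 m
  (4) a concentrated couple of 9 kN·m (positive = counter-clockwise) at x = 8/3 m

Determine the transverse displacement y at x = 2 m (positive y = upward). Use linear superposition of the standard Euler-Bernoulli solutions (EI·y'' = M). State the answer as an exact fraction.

y(2) = 9037/3750000 m

Load 1 — point force P=-8 kN at a=4 m (b=L-a=4):
  y_1 = -Pbx(L²-b²-x²)/(6LEI)  [x≤a] = -(-8)·4·2·(8²-4²-2²)/(6·8·10000) = 11/1875 m
Load 2 — applied couple M₀=9 kN·m at a=16/3 m (b=L-a=8/3):
  y_2 = (M₀x³/(6L)+C₁x)/EI  [x≤a] with C₁=M₀(3b²-L²)/(6L)=-8 = (9·2³/(6·8)+(-8)·2)/10000 = -29/20000 m
Load 3 — point force P=4 kN at a=16/5 m (b=L-a=24/5):
  y_3 = -Pbx(L²-b²-x²)/(6LEI)  [x≤a] = -4·(24/5)·2·(8²-(24/5)²-2²)/(6·8·10000) = -231/78125 m
Load 4 — applied couple M₀=9 kN·m at a=8/3 m (b=L-a=16/3):
  y_4 = (M₀x³/(6L)+C₁x)/EI  [x≤a] with C₁=M₀(3b²-L²)/(6L)=4 = (9·2³/(6·8)+4·2)/10000 = 19/20000 m
Superposition: y = Σ y_i = 9037/3750000 m ≈ 0.002410 m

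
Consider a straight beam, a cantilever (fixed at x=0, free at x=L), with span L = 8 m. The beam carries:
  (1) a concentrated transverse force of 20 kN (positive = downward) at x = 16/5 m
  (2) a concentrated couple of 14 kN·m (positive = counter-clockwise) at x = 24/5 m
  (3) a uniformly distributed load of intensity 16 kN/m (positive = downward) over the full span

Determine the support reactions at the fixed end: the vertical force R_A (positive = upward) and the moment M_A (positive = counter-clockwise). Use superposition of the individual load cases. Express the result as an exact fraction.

Load 1 — point force P=20 kN at a=16/5 m (b=L-a=24/5):
  R_A = P = 20 kN
  M_A = Pa = 20·(16/5) = 64 kN·m
Load 2 — applied couple M₀=14 kN·m at a=24/5 m (b=L-a=16/5):
  R_A = 0 kN
  M_A = -M₀ = -14 kN·m
Load 3 — uniform load w=16 kN/m over full span:
  R_A = wL = 16·8 = 128 kN
  M_A = wL²/2 = 16·8²/2 = 512 kN·m
Superposition: R_A = 148 kN, M_A = 562 kN·m

R_A = 148 kN, M_A = 562 kN·m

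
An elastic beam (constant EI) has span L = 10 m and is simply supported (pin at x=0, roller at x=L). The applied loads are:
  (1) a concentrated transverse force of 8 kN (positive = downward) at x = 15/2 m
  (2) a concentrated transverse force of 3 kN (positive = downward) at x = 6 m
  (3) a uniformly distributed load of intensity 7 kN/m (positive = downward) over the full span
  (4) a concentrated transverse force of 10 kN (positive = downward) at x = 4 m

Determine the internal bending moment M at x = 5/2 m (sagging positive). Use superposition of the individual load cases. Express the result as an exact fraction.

Load 1 — point force P=8 kN at a=15/2 m (b=L-a=5/2):
  M_1 = Pbx/L  [x≤a] = 8·(5/2)·(5/2)/10 = 5 kN·m
Load 2 — point force P=3 kN at a=6 m (b=L-a=4):
  M_2 = Pbx/L  [x≤a] = 3·4·(5/2)/10 = 3 kN·m
Load 3 — uniform load w=7 kN/m over full span:
  M_3 = wx(L-x)/2 = 7·(5/2)·(10-(5/2))/2 = 525/8 kN·m
Load 4 — point force P=10 kN at a=4 m (b=L-a=6):
  M_4 = Pbx/L  [x≤a] = 10·6·(5/2)/10 = 15 kN·m
Superposition: M = Σ M_i = 709/8 kN·m ≈ 88.625000 kN·m

M(5/2) = 709/8 kN·m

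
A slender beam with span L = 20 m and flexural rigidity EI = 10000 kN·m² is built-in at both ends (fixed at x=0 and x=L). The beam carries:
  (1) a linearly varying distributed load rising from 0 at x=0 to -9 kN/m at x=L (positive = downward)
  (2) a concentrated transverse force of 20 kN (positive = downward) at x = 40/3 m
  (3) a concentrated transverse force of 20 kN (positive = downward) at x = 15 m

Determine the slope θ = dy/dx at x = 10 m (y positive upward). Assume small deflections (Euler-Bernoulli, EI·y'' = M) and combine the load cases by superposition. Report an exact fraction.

θ(10) = -133/43200 rad

Load 1 — triangular load w₀=-9 kN/m (0→w₀ over full span):
  θ_1 = -w₀(2x(L-x)(L-2x)(x+2L)+x²(L-x)²)/(120LEI) = -(-9)·(2·10·(20-10)·(20-2·10)·(10+2·20)+10²·(20-10)²)/(120·20·10000) = 3/800 rad
Load 2 — point force P=20 kN at a=40/3 m (b=L-a=20/3):
  θ_2 = -Pb²x(2aL-(3a+b)x)/(2L³EI)  [x≤a] = -20·(20/3)²·10·(2·(40/3)·20-(3·(40/3)+(20/3))·10)/(2·20³·10000) = -1/270 rad
Load 3 — point force P=20 kN at a=15 m (b=L-a=5):
  θ_3 = -Pb²x(2aL-(3a+b)x)/(2L³EI)  [x≤a] = -20·5²·10·(2·15·20-(3·15+5)·10)/(2·20³·10000) = -1/320 rad
Superposition: θ = Σ θ_i = -133/43200 rad ≈ -0.003079 rad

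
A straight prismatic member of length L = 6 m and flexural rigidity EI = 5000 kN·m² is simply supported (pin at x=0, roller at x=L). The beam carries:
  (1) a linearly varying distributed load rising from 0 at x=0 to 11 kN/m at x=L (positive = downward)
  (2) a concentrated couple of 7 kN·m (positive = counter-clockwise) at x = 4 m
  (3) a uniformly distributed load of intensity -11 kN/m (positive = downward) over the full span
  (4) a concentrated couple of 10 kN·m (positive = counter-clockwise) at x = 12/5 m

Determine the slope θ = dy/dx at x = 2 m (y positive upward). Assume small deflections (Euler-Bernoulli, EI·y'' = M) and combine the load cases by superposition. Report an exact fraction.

θ(2) = 541/112500 rad

Load 1 — triangular load w₀=11 kN/m (0→w₀ over full span):
  θ_1 = -w₀(7L⁴-30L²x²+15x⁴)/(360LEI) = -11·(7·6⁴-30·6²·2²+15·2⁴)/(360·6·5000) = -143/28125 rad
Load 2 — applied couple M₀=7 kN·m at a=4 m (b=L-a=2):
  θ_2 = (M₀x²/(2L)+C₁)/EI  [x≤a] with C₁=M₀(3b²-L²)/(6L)=-14/3 = (7·2²/(2·6)+(-14/3))/5000 = -7/15000 rad
Load 3 — uniform load w=-11 kN/m over full span:
  θ_3 = -w(L³-6Lx²+4x³)/(24EI) = -(-11)·(6³-6·6·2²+4·2³)/(24·5000) = 143/15000 rad
Load 4 — applied couple M₀=10 kN·m at a=12/5 m (b=L-a=18/5):
  θ_4 = (M₀x²/(2L)+C₁)/EI  [x≤a] with C₁=M₀(3b²-L²)/(6L)=4/5 = (10·2²/(2·6)+(4/5))/5000 = 31/37500 rad
Superposition: θ = Σ θ_i = 541/112500 rad ≈ 0.004809 rad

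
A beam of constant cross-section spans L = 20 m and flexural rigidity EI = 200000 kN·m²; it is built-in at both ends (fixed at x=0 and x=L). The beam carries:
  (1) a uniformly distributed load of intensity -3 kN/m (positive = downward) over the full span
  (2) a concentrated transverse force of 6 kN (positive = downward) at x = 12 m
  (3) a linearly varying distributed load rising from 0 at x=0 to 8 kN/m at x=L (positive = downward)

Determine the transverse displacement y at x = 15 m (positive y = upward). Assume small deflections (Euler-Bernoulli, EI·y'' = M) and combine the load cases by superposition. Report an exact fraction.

Load 1 — uniform load w=-3 kN/m over full span:
  y_1 = -wx²(L-x)²/(24EI) = -(-3)·15²·(20-15)²/(24·200000) = 9/2560 m
Load 2 — point force P=6 kN at a=12 m (b=L-a=8):
  y_2 = -Pa²(L-x)²(3bL-(3b+a)(L-x))/(6L³EI)  [x>a] = -6·12²·(20-15)²·(3·8·20-(3·8+12)·(20-15))/(6·20³·200000) = -27/40000 m
Load 3 — triangular load w₀=8 kN/m (0→w₀ over full span):
  y_3 = -w₀x²(L-x)²(x+2L)/(120LEI) = -8·15²·(20-15)²·(15+2·20)/(120·20·200000) = -33/6400 m
Superposition: y = Σ y_i = -741/320000 m ≈ -0.002316 m

y(15) = -741/320000 m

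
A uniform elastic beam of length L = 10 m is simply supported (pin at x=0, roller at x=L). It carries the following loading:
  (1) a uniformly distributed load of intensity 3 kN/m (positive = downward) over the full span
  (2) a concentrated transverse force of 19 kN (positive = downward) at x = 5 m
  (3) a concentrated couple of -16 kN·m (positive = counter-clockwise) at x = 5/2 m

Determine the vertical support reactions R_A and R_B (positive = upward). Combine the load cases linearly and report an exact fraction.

Load 1 — uniform load w=3 kN/m over full span:
  R_A = wL/2 = 3·10/2 = 15 kN
  R_B = wL/2 = 3·10/2 = 15 kN
Load 2 — point force P=19 kN at a=5 m (b=L-a=5):
  R_A = Pb/L = 19·5/10 = 19/2 kN
  R_B = Pa/L = 19·5/10 = 19/2 kN
Load 3 — applied couple M₀=-16 kN·m at a=5/2 m (b=L-a=15/2):
  R_A = M₀/L = (-16)/10 = -8/5 kN
  R_B = -M₀/L = -(-16)/10 = 8/5 kN
Superposition: R_A = 229/10 kN, R_B = 261/10 kN

R_A = 229/10 kN, R_B = 261/10 kN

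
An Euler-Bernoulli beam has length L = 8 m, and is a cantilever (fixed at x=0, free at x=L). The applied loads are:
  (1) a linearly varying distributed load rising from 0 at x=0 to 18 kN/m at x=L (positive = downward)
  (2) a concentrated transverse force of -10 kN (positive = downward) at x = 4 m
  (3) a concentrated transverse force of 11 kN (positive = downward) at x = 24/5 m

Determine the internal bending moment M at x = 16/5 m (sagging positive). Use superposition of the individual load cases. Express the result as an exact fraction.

M(16/5) = -21936/125 kN·m

Load 1 — triangular load w₀=18 kN/m (0→w₀ over full span):
  M_1 = w₀Lx/2 - w₀L²/3 - w₀x³/(6L) = 18·8·(16/5)/2 - 18·8²/3 - 18·(16/5)³/(6·8) = -20736/125 kN·m
Load 2 — point force P=-10 kN at a=4 m (b=L-a=4):
  M_2 = -P(a-x)  [x≤a] = -(-10)·(4-(16/5)) = 8 kN·m
Load 3 — point force P=11 kN at a=24/5 m (b=L-a=16/5):
  M_3 = -P(a-x)  [x≤a] = -11·((24/5)-(16/5)) = -88/5 kN·m
Superposition: M = Σ M_i = -21936/125 kN·m ≈ -175.488000 kN·m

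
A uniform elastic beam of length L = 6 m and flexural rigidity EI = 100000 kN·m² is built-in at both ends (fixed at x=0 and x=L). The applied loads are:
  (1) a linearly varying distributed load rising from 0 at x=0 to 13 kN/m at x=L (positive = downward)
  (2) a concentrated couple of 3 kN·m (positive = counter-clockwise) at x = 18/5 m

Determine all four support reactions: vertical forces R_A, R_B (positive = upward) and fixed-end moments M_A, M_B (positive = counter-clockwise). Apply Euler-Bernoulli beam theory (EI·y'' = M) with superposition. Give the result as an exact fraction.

Load 1 — triangular load w₀=13 kN/m (0→w₀ over full span):
  R_A = 3w₀L/20 = 3·13·6/20 = 117/10 kN
  M_A = w₀L²/30 = 13·6²/30 = 78/5 kN·m
  R_B = 7w₀L/20 = 7·13·6/20 = 273/10 kN
  M_B = -w₀L²/20 = -13·6²/20 = -117/5 kN·m
Load 2 — applied couple M₀=3 kN·m at a=18/5 m (b=L-a=12/5):
  R_A = 6M₀ab/L³ = 6·3·(18/5)·(12/5)/6³ = 18/25 kN
  M_A = M₀b(2a-b)/L² = 3·(12/5)·(2·(18/5)-(12/5))/6² = 24/25 kN·m
  R_B = -6M₀ab/L³ = -6·3·(18/5)·(12/5)/6³ = -18/25 kN
  M_B = M₀a(2b-a)/L² = 3·(18/5)·(2·(12/5)-(18/5))/6² = 9/25 kN·m
Superposition: R_A = 621/50 kN, M_A = 414/25 kN·m, R_B = 1329/50 kN, M_B = -576/25 kN·m

R_A = 621/50 kN, M_A = 414/25 kN·m, R_B = 1329/50 kN, M_B = -576/25 kN·m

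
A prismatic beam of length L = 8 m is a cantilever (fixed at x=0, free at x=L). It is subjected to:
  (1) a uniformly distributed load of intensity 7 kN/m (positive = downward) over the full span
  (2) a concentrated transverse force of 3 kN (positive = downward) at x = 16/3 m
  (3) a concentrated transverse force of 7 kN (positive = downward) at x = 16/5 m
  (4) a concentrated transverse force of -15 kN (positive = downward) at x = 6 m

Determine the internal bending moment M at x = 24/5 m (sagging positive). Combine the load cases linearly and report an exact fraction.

Load 1 — uniform load w=7 kN/m over full span:
  M_1 = -w(L-x)²/2 = -7·(8-(24/5))²/2 = -896/25 kN·m
Load 2 — point force P=3 kN at a=16/3 m (b=L-a=8/3):
  M_2 = -P(a-x)  [x≤a] = -3·((16/3)-(24/5)) = -8/5 kN·m
Load 3 — point force P=7 kN at a=16/5 m (b=L-a=24/5):
  M_3 = 0  [x>a] = 0 kN·m
Load 4 — point force P=-15 kN at a=6 m (b=L-a=2):
  M_4 = -P(a-x)  [x≤a] = -(-15)·(6-(24/5)) = 18 kN·m
Superposition: M = Σ M_i = -486/25 kN·m ≈ -19.440000 kN·m

M(24/5) = -486/25 kN·m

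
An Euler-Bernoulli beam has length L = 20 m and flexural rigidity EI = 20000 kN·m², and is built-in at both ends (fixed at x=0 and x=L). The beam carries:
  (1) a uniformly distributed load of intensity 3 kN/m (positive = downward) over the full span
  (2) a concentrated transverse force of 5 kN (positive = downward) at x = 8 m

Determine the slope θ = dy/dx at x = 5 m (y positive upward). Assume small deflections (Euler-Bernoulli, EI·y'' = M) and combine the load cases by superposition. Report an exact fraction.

Load 1 — uniform load w=3 kN/m over full span:
  θ_1 = -wx(L-x)(L-2x)/(12EI) = -3·5·(20-5)·(20-2·5)/(12·20000) = -3/320 rad
Load 2 — point force P=5 kN at a=8 m (b=L-a=12):
  θ_2 = -Pb²x(2aL-(3a+b)x)/(2L³EI)  [x≤a] = -5·12²·5·(2·8·20-(3·8+12)·5)/(2·20³·20000) = -63/40000 rad
Superposition: θ = Σ θ_i = -219/20000 rad ≈ -0.010950 rad

θ(5) = -219/20000 rad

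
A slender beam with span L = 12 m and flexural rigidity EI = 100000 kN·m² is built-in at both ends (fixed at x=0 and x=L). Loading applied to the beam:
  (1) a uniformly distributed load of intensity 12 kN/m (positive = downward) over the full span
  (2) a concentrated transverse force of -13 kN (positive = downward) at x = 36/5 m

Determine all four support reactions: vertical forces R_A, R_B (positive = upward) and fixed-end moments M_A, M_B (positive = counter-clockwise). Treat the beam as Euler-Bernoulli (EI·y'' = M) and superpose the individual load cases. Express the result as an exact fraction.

R_A = 8428/125 kN, M_A = 16128/125 kN·m, R_B = 7947/125 kN, M_B = -15192/125 kN·m

Load 1 — uniform load w=12 kN/m over full span:
  R_A = wL/2 = 12·12/2 = 72 kN
  M_A = wL²/12 = 12·12²/12 = 144 kN·m
  R_B = wL/2 = 12·12/2 = 72 kN
  M_B = -wL²/12 = -12·12²/12 = -144 kN·m
Load 2 — point force P=-13 kN at a=36/5 m (b=L-a=24/5):
  R_A = Pb²(3a+b)/L³ = (-13)·(24/5)²·(3·(36/5)+(24/5))/12³ = -572/125 kN
  M_A = Pab²/L² = (-13)·(36/5)·(24/5)²/12² = -1872/125 kN·m
  R_B = Pa²(a+3b)/L³ = (-13)·(36/5)²·((36/5)+3·(24/5))/12³ = -1053/125 kN
  M_B = -Pa²b/L² = -(-13)·(36/5)²·(24/5)/12² = 2808/125 kN·m
Superposition: R_A = 8428/125 kN, M_A = 16128/125 kN·m, R_B = 7947/125 kN, M_B = -15192/125 kN·m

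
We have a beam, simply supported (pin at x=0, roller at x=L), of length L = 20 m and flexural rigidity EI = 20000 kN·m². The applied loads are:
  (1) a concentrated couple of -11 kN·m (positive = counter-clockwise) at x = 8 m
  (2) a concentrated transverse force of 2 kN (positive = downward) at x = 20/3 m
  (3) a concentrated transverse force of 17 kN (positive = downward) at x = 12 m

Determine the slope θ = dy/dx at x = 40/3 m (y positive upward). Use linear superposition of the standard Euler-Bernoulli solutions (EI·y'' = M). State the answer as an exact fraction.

Load 1 — applied couple M₀=-11 kN·m at a=8 m (b=L-a=12):
  θ_1 = (M₀x²/(2L)-M₀(x-a)+C₁)/EI  [x>a] with C₁=M₀(3b²-L²)/(6L)=-44/15 = ((-11)·(40/3)²/(2·20)-(-11)·((40/3)-8)+(-44/15))/20000 = 77/225000 rad
Load 2 — point force P=2 kN at a=20/3 m (b=L-a=40/3):
  θ_2 = -Pa(2L²-6Lx+3x²+a²)/(6LEI)  [x>a] = -2·(20/3)·(2·20²-6·20·(40/3)+3·(40/3)²+(20/3)²)/(6·20·20000) = 1/810 rad
Load 3 — point force P=17 kN at a=12 m (b=L-a=8):
  θ_3 = -Pa(2L²-6Lx+3x²+a²)/(6LEI)  [x>a] = -17·12·(2·20²-6·20·(40/3)+3·(40/3)²+12²)/(6·20·20000) = 391/37500 rad
Superposition: θ = Σ θ_i = 24307/2025000 rad ≈ 0.012003 rad

θ(40/3) = 24307/2025000 rad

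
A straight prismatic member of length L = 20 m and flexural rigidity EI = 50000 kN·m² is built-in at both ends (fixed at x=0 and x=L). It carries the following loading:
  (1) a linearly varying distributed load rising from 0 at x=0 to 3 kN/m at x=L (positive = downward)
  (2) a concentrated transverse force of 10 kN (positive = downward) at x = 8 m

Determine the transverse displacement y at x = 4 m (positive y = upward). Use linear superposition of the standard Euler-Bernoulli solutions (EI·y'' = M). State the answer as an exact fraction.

Load 1 — triangular load w₀=3 kN/m (0→w₀ over full span):
  y_1 = -w₀x²(L-x)²(x+2L)/(120LEI) = -3·4²·(20-4)²·(4+2·20)/(120·20·50000) = -352/78125 m
Load 2 — point force P=10 kN at a=8 m (b=L-a=12):
  y_2 = -Pb²x²(3aL-(3a+b)x)/(6L³EI)  [x≤a] = -10·12²·4²·(3·8·20-(3·8+12)·4)/(6·20³·50000) = -252/78125 m
Superposition: y = Σ y_i = -604/78125 m ≈ -0.007731 m

y(4) = -604/78125 m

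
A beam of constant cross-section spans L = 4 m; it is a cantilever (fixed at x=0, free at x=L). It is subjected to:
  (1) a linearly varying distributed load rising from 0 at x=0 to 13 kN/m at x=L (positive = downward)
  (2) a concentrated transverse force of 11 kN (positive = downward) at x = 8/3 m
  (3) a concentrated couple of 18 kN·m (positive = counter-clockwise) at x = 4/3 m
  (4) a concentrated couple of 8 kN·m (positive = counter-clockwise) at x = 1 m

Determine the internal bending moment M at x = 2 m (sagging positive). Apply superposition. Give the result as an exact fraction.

M(2) = -29 kN·m

Load 1 — triangular load w₀=13 kN/m (0→w₀ over full span):
  M_1 = w₀Lx/2 - w₀L²/3 - w₀x³/(6L) = 13·4·2/2 - 13·4²/3 - 13·2³/(6·4) = -65/3 kN·m
Load 2 — point force P=11 kN at a=8/3 m (b=L-a=4/3):
  M_2 = -P(a-x)  [x≤a] = -11·((8/3)-2) = -22/3 kN·m
Load 3 — applied couple M₀=18 kN·m at a=4/3 m (b=L-a=8/3):
  M_3 = 0  [x>a] = 0 kN·m
Load 4 — applied couple M₀=8 kN·m at a=1 m (b=L-a=3):
  M_4 = 0  [x>a] = 0 kN·m
Superposition: M = Σ M_i = -29 kN·m ≈ -29.000000 kN·m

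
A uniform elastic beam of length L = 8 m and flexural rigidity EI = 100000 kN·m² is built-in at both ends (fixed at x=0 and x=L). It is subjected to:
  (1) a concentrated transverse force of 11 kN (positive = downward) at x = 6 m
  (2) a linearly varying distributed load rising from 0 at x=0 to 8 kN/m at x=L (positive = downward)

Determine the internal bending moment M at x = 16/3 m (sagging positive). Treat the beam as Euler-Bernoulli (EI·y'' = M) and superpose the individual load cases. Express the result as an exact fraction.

Load 1 — point force P=11 kN at a=6 m (b=L-a=2):
  M_1 = Pb²(3a+b)x/L³ - Pab²/L²  [x≤a] = 11·2²·(3·6+2)·(16/3)/8³ - 11·6·2²/8² = 121/24 kN·m
Load 2 — triangular load w₀=8 kN/m (0→w₀ over full span):
  M_2 = 3w₀Lx/20 - w₀L²/30 - w₀x³/(6L) = 3·8·8·(16/3)/20 - 8·8²/30 - 8·(16/3)³/(6·8) = 3584/405 kN·m
Superposition: M = Σ M_i = 45007/3240 kN·m ≈ 13.891049 kN·m

M(16/3) = 45007/3240 kN·m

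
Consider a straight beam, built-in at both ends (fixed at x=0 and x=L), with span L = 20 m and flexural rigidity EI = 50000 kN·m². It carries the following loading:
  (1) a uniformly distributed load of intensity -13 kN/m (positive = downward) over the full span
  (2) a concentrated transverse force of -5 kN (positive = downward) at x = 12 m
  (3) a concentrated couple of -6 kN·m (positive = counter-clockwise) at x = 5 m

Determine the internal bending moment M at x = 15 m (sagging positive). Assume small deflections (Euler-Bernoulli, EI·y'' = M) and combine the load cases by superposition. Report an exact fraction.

Load 1 — uniform load w=-13 kN/m over full span:
  M_1 = wLx/2 - wL²/12 - wx²/2 = (-13)·20·15/2 - (-13)·20²/12 - (-13)·15²/2 = -325/6 kN·m
Load 2 — point force P=-5 kN at a=12 m (b=L-a=8):
  M_2 = Pa²(a+3b)(L-x)/L³ - Pa²b/L²  [x>a] = (-5)·12²·(12+3·8)·(20-15)/20³ - (-5)·12²·8/20² = -9/5 kN·m
Load 3 — applied couple M₀=-6 kN·m at a=5 m (b=L-a=15):
  M_3 = R_Ax - M_A - M₀  [x>a] with R_A=-27/80, M_A=9/8 = (-27/80)·15 - (9/8) - (-6) = -3/16 kN·m
Superposition: M = Σ M_i = -13477/240 kN·m ≈ -56.154167 kN·m

M(15) = -13477/240 kN·m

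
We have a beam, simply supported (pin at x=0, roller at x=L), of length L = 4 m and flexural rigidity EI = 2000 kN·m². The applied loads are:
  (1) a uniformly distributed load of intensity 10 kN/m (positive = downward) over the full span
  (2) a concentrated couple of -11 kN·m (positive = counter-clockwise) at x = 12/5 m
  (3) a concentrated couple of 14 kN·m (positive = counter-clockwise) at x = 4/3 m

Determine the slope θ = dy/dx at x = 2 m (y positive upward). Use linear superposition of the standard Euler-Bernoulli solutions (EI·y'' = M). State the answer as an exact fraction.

θ(2) = -409/900000 rad

Load 1 — uniform load w=10 kN/m over full span:
  θ_1 = -w(L³-6Lx²+4x³)/(24EI) = -10·(4³-6·4·2²+4·2³)/(24·2000) = 0 rad
Load 2 — applied couple M₀=-11 kN·m at a=12/5 m (b=L-a=8/5):
  θ_2 = (M₀x²/(2L)+C₁)/EI  [x≤a] with C₁=M₀(3b²-L²)/(6L)=286/75 = ((-11)·2²/(2·4)+(286/75))/2000 = -253/300000 rad
Load 3 — applied couple M₀=14 kN·m at a=4/3 m (b=L-a=8/3):
  θ_3 = (M₀x²/(2L)-M₀(x-a)+C₁)/EI  [x>a] with C₁=M₀(3b²-L²)/(6L)=28/9 = (14·2²/(2·4)-14·(2-(4/3))+(28/9))/2000 = 7/18000 rad
Superposition: θ = Σ θ_i = -409/900000 rad ≈ -0.000454 rad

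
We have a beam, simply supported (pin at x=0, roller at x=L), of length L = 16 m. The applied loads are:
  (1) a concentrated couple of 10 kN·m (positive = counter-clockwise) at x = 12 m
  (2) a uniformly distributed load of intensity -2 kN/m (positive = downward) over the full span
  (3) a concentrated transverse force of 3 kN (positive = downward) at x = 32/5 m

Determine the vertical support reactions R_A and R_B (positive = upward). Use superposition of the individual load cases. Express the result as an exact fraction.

Load 1 — applied couple M₀=10 kN·m at a=12 m (b=L-a=4):
  R_A = M₀/L = 10/16 = 5/8 kN
  R_B = -M₀/L = -10/16 = -5/8 kN
Load 2 — uniform load w=-2 kN/m over full span:
  R_A = wL/2 = (-2)·16/2 = -16 kN
  R_B = wL/2 = (-2)·16/2 = -16 kN
Load 3 — point force P=3 kN at a=32/5 m (b=L-a=48/5):
  R_A = Pb/L = 3·(48/5)/16 = 9/5 kN
  R_B = Pa/L = 3·(32/5)/16 = 6/5 kN
Superposition: R_A = -543/40 kN, R_B = -617/40 kN

R_A = -543/40 kN, R_B = -617/40 kN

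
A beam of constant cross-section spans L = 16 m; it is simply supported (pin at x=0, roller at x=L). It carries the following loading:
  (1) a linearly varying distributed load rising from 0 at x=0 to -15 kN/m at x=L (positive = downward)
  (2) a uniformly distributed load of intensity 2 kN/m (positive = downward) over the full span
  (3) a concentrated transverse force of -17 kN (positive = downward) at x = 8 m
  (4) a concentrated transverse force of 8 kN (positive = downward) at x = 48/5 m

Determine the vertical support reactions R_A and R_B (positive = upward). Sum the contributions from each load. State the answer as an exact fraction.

Load 1 — triangular load w₀=-15 kN/m (0→w₀ over full span):
  R_A = w₀L/6 = (-15)·16/6 = -40 kN
  R_B = w₀L/3 = (-15)·16/3 = -80 kN
Load 2 — uniform load w=2 kN/m over full span:
  R_A = wL/2 = 2·16/2 = 16 kN
  R_B = wL/2 = 2·16/2 = 16 kN
Load 3 — point force P=-17 kN at a=8 m (b=L-a=8):
  R_A = Pb/L = (-17)·8/16 = -17/2 kN
  R_B = Pa/L = (-17)·8/16 = -17/2 kN
Load 4 — point force P=8 kN at a=48/5 m (b=L-a=32/5):
  R_A = Pb/L = 8·(32/5)/16 = 16/5 kN
  R_B = Pa/L = 8·(48/5)/16 = 24/5 kN
Superposition: R_A = -293/10 kN, R_B = -677/10 kN

R_A = -293/10 kN, R_B = -677/10 kN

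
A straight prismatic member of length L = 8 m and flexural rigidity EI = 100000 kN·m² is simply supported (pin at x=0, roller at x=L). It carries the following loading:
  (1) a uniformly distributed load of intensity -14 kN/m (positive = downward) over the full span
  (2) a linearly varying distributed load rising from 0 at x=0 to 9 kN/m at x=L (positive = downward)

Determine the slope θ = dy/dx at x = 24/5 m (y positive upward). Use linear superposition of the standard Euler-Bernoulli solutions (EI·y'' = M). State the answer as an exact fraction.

θ(24/5) = -3788/5859375 rad

Load 1 — uniform load w=-14 kN/m over full span:
  θ_1 = -w(L³-6Lx²+4x³)/(24EI) = -(-14)·(8³-6·8·(24/5)²+4·(24/5)³)/(24·100000) = -1036/1171875 rad
Load 2 — triangular load w₀=9 kN/m (0→w₀ over full span):
  θ_2 = -w₀(7L⁴-30L²x²+15x⁴)/(360LEI) = -9·(7·8⁴-30·8²·(24/5)²+15·(24/5)⁴)/(360·8·100000) = 464/1953125 rad
Superposition: θ = Σ θ_i = -3788/5859375 rad ≈ -0.000646 rad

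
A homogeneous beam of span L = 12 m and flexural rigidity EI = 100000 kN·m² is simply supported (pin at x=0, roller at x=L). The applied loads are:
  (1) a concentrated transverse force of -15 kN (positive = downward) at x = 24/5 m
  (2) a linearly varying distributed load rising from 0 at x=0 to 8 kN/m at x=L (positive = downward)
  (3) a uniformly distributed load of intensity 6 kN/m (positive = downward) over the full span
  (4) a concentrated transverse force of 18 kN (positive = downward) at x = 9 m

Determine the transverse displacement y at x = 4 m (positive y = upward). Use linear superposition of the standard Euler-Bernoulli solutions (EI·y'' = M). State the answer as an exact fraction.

Load 1 — point force P=-15 kN at a=24/5 m (b=L-a=36/5):
  y_1 = -Pbx(L²-b²-x²)/(6LEI)  [x≤a] = -(-15)·(36/5)·4·(12²-(36/5)²-4²)/(6·12·100000) = 357/78125 m
Load 2 — triangular load w₀=8 kN/m (0→w₀ over full span):
  y_2 = -w₀x(7L⁴-10L²x²+3x⁴)/(360LEI) = -8·4·(7·12⁴-10·12²·4²+3·4⁴)/(360·12·100000) = -256/28125 m
Load 3 — uniform load w=6 kN/m over full span:
  y_3 = -wx(L³-2Lx²+x³)/(24EI) = -6·4·(12³-2·12·4²+4³)/(24·100000) = -44/3125 m
Load 4 — point force P=18 kN at a=9 m (b=L-a=3):
  y_4 = -Pbx(L²-b²-x²)/(6LEI)  [x≤a] = -18·3·4·(12²-3²-4²)/(6·12·100000) = -357/100000 m
Superposition: y = Σ y_i = -499109/22500000 m ≈ -0.022183 m

y(4) = -499109/22500000 m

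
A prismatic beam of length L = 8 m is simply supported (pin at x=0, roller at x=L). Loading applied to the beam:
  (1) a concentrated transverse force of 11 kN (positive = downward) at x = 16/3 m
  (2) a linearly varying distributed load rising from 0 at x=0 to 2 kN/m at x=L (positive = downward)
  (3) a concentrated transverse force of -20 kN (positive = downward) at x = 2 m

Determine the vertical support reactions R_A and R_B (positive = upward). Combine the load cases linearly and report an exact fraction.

Load 1 — point force P=11 kN at a=16/3 m (b=L-a=8/3):
  R_A = Pb/L = 11·(8/3)/8 = 11/3 kN
  R_B = Pa/L = 11·(16/3)/8 = 22/3 kN
Load 2 — triangular load w₀=2 kN/m (0→w₀ over full span):
  R_A = w₀L/6 = 2·8/6 = 8/3 kN
  R_B = w₀L/3 = 2·8/3 = 16/3 kN
Load 3 — point force P=-20 kN at a=2 m (b=L-a=6):
  R_A = Pb/L = (-20)·6/8 = -15 kN
  R_B = Pa/L = (-20)·2/8 = -5 kN
Superposition: R_A = -26/3 kN, R_B = 23/3 kN

R_A = -26/3 kN, R_B = 23/3 kN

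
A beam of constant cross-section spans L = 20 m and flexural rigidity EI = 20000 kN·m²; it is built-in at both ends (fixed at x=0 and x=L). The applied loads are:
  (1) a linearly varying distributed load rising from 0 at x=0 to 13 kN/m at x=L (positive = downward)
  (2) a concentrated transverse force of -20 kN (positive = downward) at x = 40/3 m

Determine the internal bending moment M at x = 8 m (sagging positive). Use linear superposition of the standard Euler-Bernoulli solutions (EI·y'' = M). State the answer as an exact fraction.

M(8) = 9632/135 kN·m

Load 1 — triangular load w₀=13 kN/m (0→w₀ over full span):
  M_1 = 3w₀Lx/20 - w₀L²/30 - w₀x³/(6L) = 3·13·20·8/20 - 13·20²/30 - 13·8³/(6·20) = 416/5 kN·m
Load 2 — point force P=-20 kN at a=40/3 m (b=L-a=20/3):
  M_2 = Pb²(3a+b)x/L³ - Pab²/L²  [x≤a] = (-20)·(20/3)²·(3·(40/3)+(20/3))·8/20³ - (-20)·(40/3)·(20/3)²/20² = -320/27 kN·m
Superposition: M = Σ M_i = 9632/135 kN·m ≈ 71.348148 kN·m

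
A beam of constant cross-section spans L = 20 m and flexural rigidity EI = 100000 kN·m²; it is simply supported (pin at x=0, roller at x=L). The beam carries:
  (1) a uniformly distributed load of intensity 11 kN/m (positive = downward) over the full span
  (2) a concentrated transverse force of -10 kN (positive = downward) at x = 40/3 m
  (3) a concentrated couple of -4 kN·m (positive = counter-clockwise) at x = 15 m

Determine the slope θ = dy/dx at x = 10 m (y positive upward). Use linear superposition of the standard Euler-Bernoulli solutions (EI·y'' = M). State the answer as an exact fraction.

Load 1 — uniform load w=11 kN/m over full span:
  θ_1 = -w(L³-6Lx²+4x³)/(24EI) = -11·(20³-6·20·10²+4·10³)/(24·100000) = 0 rad
Load 2 — point force P=-10 kN at a=40/3 m (b=L-a=20/3):
  θ_2 = -Pb(L²-b²-3x²)/(6LEI)  [x≤a] = -(-10)·(20/3)·(20²-(20/3)²-3·10²)/(6·20·100000) = 1/3240 rad
Load 3 — applied couple M₀=-4 kN·m at a=15 m (b=L-a=5):
  θ_3 = (M₀x²/(2L)+C₁)/EI  [x≤a] with C₁=M₀(3b²-L²)/(6L)=65/6 = ((-4)·10²/(2·20)+(65/6))/100000 = 1/120000 rad
Superposition: θ = Σ θ_i = 1027/3240000 rad ≈ 0.000317 rad

θ(10) = 1027/3240000 rad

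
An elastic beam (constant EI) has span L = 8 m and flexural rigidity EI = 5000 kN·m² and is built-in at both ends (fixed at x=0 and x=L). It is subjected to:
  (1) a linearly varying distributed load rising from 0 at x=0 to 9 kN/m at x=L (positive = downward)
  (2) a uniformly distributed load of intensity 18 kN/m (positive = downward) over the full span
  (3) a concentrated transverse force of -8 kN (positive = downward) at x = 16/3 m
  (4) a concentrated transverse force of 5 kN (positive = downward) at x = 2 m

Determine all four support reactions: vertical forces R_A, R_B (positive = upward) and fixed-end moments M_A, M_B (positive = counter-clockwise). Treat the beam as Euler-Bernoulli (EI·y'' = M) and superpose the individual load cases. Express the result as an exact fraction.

Load 1 — triangular load w₀=9 kN/m (0→w₀ over full span):
  R_A = 3w₀L/20 = 3·9·8/20 = 54/5 kN
  M_A = w₀L²/30 = 9·8²/30 = 96/5 kN·m
  R_B = 7w₀L/20 = 7·9·8/20 = 126/5 kN
  M_B = -w₀L²/20 = -9·8²/20 = -144/5 kN·m
Load 2 — uniform load w=18 kN/m over full span:
  R_A = wL/2 = 18·8/2 = 72 kN
  M_A = wL²/12 = 18·8²/12 = 96 kN·m
  R_B = wL/2 = 18·8/2 = 72 kN
  M_B = -wL²/12 = -18·8²/12 = -96 kN·m
Load 3 — point force P=-8 kN at a=16/3 m (b=L-a=8/3):
  R_A = Pb²(3a+b)/L³ = (-8)·(8/3)²·(3·(16/3)+(8/3))/8³ = -56/27 kN
  M_A = Pab²/L² = (-8)·(16/3)·(8/3)²/8² = -128/27 kN·m
  R_B = Pa²(a+3b)/L³ = (-8)·(16/3)²·((16/3)+3·(8/3))/8³ = -160/27 kN
  M_B = -Pa²b/L² = -(-8)·(16/3)²·(8/3)/8² = 256/27 kN·m
Load 4 — point force P=5 kN at a=2 m (b=L-a=6):
  R_A = Pb²(3a+b)/L³ = 5·6²·(3·2+6)/8³ = 135/32 kN
  M_A = Pab²/L² = 5·2·6²/8² = 45/8 kN·m
  R_B = Pa²(a+3b)/L³ = 5·2²·(2+3·6)/8³ = 25/32 kN
  M_B = -Pa²b/L² = -5·2²·6/8² = -15/8 kN·m
Superposition: R_A = 366961/4320 kN, M_A = 125371/1080 kN·m, R_B = 397679/4320 kN, M_B = -126569/1080 kN·m

R_A = 366961/4320 kN, M_A = 125371/1080 kN·m, R_B = 397679/4320 kN, M_B = -126569/1080 kN·m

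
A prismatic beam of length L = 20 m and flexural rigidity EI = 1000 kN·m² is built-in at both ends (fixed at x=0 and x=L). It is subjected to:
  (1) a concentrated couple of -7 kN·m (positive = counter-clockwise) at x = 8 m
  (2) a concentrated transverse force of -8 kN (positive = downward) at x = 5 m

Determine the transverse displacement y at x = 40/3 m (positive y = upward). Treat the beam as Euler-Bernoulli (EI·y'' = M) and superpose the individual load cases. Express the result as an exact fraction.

Load 1 — applied couple M₀=-7 kN·m at a=8 m (b=L-a=12):
  y_1 = (R_Ax³/6 - M_Ax²/2 - M₀(x-a)²/2)/EI  [x>a] with R_A=-63/125, M_A=-21/25 = ((-63/125)·(40/3)³/6 - (-21/25)·(40/3)²/2 - (-7)·((40/3)-8)²/2)/1000 = -28/1125 m
Load 2 — point force P=-8 kN at a=5 m (b=L-a=15):
  y_2 = -Pa²(L-x)²(3bL-(3b+a)(L-x))/(6L³EI)  [x>a] = -(-8)·5²·(20-(40/3))²·(3·15·20-(3·15+5)·(20-(40/3)))/(6·20³·1000) = 17/162 m
Superposition: y = Σ y_i = 1621/20250 m ≈ 0.080049 m

y(40/3) = 1621/20250 m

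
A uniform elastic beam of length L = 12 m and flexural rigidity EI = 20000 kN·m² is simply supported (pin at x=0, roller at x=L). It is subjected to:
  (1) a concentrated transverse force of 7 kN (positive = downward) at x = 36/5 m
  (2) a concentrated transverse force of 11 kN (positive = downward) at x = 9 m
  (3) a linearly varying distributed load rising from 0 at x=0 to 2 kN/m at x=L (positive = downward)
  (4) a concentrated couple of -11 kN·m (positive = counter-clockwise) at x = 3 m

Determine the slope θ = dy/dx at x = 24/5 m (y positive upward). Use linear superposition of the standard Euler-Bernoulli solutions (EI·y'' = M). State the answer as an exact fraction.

θ(24/5) = -26587/6250000 rad

Load 1 — point force P=7 kN at a=36/5 m (b=L-a=24/5):
  θ_1 = -Pb(L²-b²-3x²)/(6LEI)  [x≤a] = -7·(24/5)·(12²-(24/5)²-3·(24/5)²)/(6·12·20000) = -189/156250 rad
Load 2 — point force P=11 kN at a=9 m (b=L-a=3):
  θ_2 = -Pb(L²-b²-3x²)/(6LEI)  [x≤a] = -11·3·(12²-3²-3·(24/5)²)/(6·12·20000) = -6039/4000000 rad
Load 3 — triangular load w₀=2 kN/m (0→w₀ over full span):
  θ_3 = -w₀(7L⁴-30L²x²+15x⁴)/(360LEI) = -2·(7·12⁴-30·12²·(24/5)²+15·(24/5)⁴)/(360·12·20000) = -969/781250 rad
Load 4 — applied couple M₀=-11 kN·m at a=3 m (b=L-a=9):
  θ_4 = (M₀x²/(2L)-M₀(x-a)+C₁)/EI  [x>a] with C₁=M₀(3b²-L²)/(6L)=-121/8 = ((-11)·(24/5)²/(2·12)-(-11)·((24/5)-3)+(-121/8))/20000 = -1177/4000000 rad
Superposition: θ = Σ θ_i = -26587/6250000 rad ≈ -0.004254 rad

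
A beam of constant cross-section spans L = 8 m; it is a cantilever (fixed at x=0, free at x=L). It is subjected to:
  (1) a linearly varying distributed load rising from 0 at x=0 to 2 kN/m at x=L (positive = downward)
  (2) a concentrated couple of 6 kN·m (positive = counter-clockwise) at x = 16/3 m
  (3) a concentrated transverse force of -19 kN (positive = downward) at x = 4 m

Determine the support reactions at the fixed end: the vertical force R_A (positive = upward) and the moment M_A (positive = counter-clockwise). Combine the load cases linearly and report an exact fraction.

R_A = -11 kN, M_A = -118/3 kN·m

Load 1 — triangular load w₀=2 kN/m (0→w₀ over full span):
  R_A = w₀L/2 = 2·8/2 = 8 kN
  M_A = w₀L²/3 = 2·8²/3 = 128/3 kN·m
Load 2 — applied couple M₀=6 kN·m at a=16/3 m (b=L-a=8/3):
  R_A = 0 kN
  M_A = -M₀ = -6 kN·m
Load 3 — point force P=-19 kN at a=4 m (b=L-a=4):
  R_A = P = (-19) = -19 kN
  M_A = Pa = (-19)·4 = -76 kN·m
Superposition: R_A = -11 kN, M_A = -118/3 kN·m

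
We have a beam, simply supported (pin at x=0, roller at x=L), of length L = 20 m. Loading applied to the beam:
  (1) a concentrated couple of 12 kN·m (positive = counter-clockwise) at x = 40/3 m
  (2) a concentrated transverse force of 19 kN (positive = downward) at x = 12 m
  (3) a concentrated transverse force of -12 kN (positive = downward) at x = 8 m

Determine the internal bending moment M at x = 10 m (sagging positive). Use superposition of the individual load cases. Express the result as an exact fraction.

M(10) = 34 kN·m

Load 1 — applied couple M₀=12 kN·m at a=40/3 m (b=L-a=20/3):
  M_1 = M₀x/L  [x≤a] = 12·10/20 = 6 kN·m
Load 2 — point force P=19 kN at a=12 m (b=L-a=8):
  M_2 = Pbx/L  [x≤a] = 19·8·10/20 = 76 kN·m
Load 3 — point force P=-12 kN at a=8 m (b=L-a=12):
  M_3 = Pa(L-x)/L  [x>a] = (-12)·8·(20-10)/20 = -48 kN·m
Superposition: M = Σ M_i = 34 kN·m ≈ 34.000000 kN·m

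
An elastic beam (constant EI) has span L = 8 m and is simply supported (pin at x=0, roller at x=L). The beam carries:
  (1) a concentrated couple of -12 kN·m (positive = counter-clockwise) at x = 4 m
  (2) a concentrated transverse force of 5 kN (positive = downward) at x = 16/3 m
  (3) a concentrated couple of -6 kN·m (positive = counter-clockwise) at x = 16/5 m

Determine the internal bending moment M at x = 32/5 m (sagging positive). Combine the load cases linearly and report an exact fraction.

Load 1 — applied couple M₀=-12 kN·m at a=4 m (b=L-a=4):
  M_1 = M₀x/L - M₀  [x>a] = (-12)·(32/5)/8 - (-12) = 12/5 kN·m
Load 2 — point force P=5 kN at a=16/3 m (b=L-a=8/3):
  M_2 = Pa(L-x)/L  [x>a] = 5·(16/3)·(8-(32/5))/8 = 16/3 kN·m
Load 3 — applied couple M₀=-6 kN·m at a=16/5 m (b=L-a=24/5):
  M_3 = M₀x/L - M₀  [x>a] = (-6)·(32/5)/8 - (-6) = 6/5 kN·m
Superposition: M = Σ M_i = 134/15 kN·m ≈ 8.933333 kN·m

M(32/5) = 134/15 kN·m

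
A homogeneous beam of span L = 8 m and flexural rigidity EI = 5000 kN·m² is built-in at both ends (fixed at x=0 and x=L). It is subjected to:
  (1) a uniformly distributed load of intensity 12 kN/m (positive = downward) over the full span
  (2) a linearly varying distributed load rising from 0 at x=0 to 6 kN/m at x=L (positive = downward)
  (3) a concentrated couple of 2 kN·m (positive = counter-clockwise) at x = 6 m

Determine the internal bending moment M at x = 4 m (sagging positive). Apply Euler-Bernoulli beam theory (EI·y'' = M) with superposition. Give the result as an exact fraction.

M(4) = 81/2 kN·m

Load 1 — uniform load w=12 kN/m over full span:
  M_1 = wLx/2 - wL²/12 - wx²/2 = 12·8·4/2 - 12·8²/12 - 12·4²/2 = 32 kN·m
Load 2 — triangular load w₀=6 kN/m (0→w₀ over full span):
  M_2 = 3w₀Lx/20 - w₀L²/30 - w₀x³/(6L) = 3·6·8·4/20 - 6·8²/30 - 6·4³/(6·8) = 8 kN·m
Load 3 — applied couple M₀=2 kN·m at a=6 m (b=L-a=2):
  M_3 = R_Ax - M_A  [x≤a] with R_A=9/32, M_A=5/8 = (9/32)·4 - (5/8) = 1/2 kN·m
Superposition: M = Σ M_i = 81/2 kN·m ≈ 40.500000 kN·m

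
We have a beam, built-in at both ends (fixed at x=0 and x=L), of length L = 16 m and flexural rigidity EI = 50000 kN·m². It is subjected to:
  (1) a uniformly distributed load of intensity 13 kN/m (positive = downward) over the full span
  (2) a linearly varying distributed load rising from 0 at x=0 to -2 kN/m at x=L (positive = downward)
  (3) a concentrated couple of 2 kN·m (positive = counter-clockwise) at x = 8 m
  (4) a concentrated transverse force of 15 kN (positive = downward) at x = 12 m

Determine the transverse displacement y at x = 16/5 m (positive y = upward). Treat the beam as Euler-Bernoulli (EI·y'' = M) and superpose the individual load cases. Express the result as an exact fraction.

y(16/5) = -872642/48828125 m

Load 1 — uniform load w=13 kN/m over full span:
  y_1 = -wx²(L-x)²/(24EI) = -13·(16/5)²·(16-(16/5))²/(24·50000) = -106496/5859375 m
Load 2 — triangular load w₀=-2 kN/m (0→w₀ over full span):
  y_2 = -w₀x²(L-x)²(x+2L)/(120LEI) = -(-2)·(16/5)²·(16-(16/5))²·((16/5)+2·16)/(120·16·50000) = 180224/146484375 m
Load 3 — applied couple M₀=2 kN·m at a=8 m (b=L-a=8):
  y_3 = (R_Ax³/6 - M_Ax²/2)/EI  [x≤a] with R_A=3/16, M_A=1/2 = ((3/16)·(16/5)³/6 - (1/2)·(16/5)²/2)/50000 = -12/390625 m
Load 4 — point force P=15 kN at a=12 m (b=L-a=4):
  y_4 = -Pb²x²(3aL-(3a+b)x)/(6L³EI)  [x≤a] = -15·4²·(16/5)²·(3·12·16-(3·12+4)·(16/5))/(6·16³·50000) = -14/15625 m
Superposition: y = Σ y_i = -872642/48828125 m ≈ -0.017872 m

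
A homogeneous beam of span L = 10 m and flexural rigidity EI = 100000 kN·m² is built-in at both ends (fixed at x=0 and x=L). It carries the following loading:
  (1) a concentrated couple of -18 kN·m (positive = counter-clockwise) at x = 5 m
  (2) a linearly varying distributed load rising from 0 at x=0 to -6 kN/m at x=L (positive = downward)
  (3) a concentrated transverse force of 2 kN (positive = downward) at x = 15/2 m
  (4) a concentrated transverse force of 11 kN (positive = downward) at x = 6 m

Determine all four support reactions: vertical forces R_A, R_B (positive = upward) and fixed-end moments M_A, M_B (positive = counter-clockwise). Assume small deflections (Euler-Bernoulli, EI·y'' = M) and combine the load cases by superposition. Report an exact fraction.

Load 1 — applied couple M₀=-18 kN·m at a=5 m (b=L-a=5):
  R_A = 6M₀ab/L³ = 6·(-18)·5·5/10³ = -27/10 kN
  M_A = M₀b(2a-b)/L² = (-18)·5·(2·5-5)/10² = -9/2 kN·m
  R_B = -6M₀ab/L³ = -6·(-18)·5·5/10³ = 27/10 kN
  M_B = M₀a(2b-a)/L² = (-18)·5·(2·5-5)/10² = -9/2 kN·m
Load 2 — triangular load w₀=-6 kN/m (0→w₀ over full span):
  R_A = 3w₀L/20 = 3·(-6)·10/20 = -9 kN
  M_A = w₀L²/30 = (-6)·10²/30 = -20 kN·m
  R_B = 7w₀L/20 = 7·(-6)·10/20 = -21 kN
  M_B = -w₀L²/20 = -(-6)·10²/20 = 30 kN·m
Load 3 — point force P=2 kN at a=15/2 m (b=L-a=5/2):
  R_A = Pb²(3a+b)/L³ = 2·(5/2)²·(3·(15/2)+(5/2))/10³ = 5/16 kN
  M_A = Pab²/L² = 2·(15/2)·(5/2)²/10² = 15/16 kN·m
  R_B = Pa²(a+3b)/L³ = 2·(15/2)²·((15/2)+3·(5/2))/10³ = 27/16 kN
  M_B = -Pa²b/L² = -2·(15/2)²·(5/2)/10² = -45/16 kN·m
Load 4 — point force P=11 kN at a=6 m (b=L-a=4):
  R_A = Pb²(3a+b)/L³ = 11·4²·(3·6+4)/10³ = 484/125 kN
  M_A = Pab²/L² = 11·6·4²/10² = 264/25 kN·m
  R_B = Pa²(a+3b)/L³ = 11·6²·(6+3·4)/10³ = 891/125 kN
  M_B = -Pa²b/L² = -11·6²·4/10² = -396/25 kN·m
Superposition: R_A = -15031/2000 kN, M_A = -5201/400 kN·m, R_B = -18969/2000 kN, M_B = 2739/400 kN·m

R_A = -15031/2000 kN, M_A = -5201/400 kN·m, R_B = -18969/2000 kN, M_B = 2739/400 kN·m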